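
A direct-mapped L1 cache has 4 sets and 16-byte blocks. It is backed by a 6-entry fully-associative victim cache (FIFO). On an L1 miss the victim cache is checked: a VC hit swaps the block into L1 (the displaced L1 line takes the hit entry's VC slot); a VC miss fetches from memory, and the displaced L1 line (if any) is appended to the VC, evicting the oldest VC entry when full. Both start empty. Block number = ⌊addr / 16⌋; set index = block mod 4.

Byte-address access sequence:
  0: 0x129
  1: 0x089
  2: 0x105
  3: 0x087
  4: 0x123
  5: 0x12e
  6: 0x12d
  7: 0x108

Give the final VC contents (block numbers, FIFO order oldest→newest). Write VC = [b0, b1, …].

#0 0x129→b18/s2 MISS; vc=[]
#1 0x89→b8/s0 MISS; vc=[]
#2 0x105→b16/s0 MISS; vc=[8]
#3 0x87→b8/s0 VC-HIT; vc=[16]
#4 0x123→b18/s2 L1-HIT; vc=[16]
#5 0x12e→b18/s2 L1-HIT; vc=[16]
#6 0x12d→b18/s2 L1-HIT; vc=[16]
#7 0x108→b16/s0 VC-HIT; vc=[8]

VC = [8]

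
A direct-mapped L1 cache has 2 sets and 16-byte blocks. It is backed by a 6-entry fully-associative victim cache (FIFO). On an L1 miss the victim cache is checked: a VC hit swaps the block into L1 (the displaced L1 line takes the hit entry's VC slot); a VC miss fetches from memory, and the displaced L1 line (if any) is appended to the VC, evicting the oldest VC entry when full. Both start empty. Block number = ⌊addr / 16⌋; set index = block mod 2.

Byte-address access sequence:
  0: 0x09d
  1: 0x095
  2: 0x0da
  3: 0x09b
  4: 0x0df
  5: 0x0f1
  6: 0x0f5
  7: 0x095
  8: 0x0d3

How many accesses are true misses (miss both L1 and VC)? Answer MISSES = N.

  [0] addr=0x9d blk=9 s=1: MISS | VC []
  [1] addr=0x95 blk=9 s=1: L1-HIT | VC []
  [2] addr=0xda blk=13 s=1: MISS | VC [9]
  [3] addr=0x9b blk=9 s=1: VC-HIT | VC [13]
  [4] addr=0xdf blk=13 s=1: VC-HIT | VC [9]
  [5] addr=0xf1 blk=15 s=1: MISS | VC [9, 13]
  [6] addr=0xf5 blk=15 s=1: L1-HIT | VC [9, 13]
  [7] addr=0x95 blk=9 s=1: VC-HIT | VC [15, 13]
  [8] addr=0xd3 blk=13 s=1: VC-HIT | VC [15, 9]

MISSES = 3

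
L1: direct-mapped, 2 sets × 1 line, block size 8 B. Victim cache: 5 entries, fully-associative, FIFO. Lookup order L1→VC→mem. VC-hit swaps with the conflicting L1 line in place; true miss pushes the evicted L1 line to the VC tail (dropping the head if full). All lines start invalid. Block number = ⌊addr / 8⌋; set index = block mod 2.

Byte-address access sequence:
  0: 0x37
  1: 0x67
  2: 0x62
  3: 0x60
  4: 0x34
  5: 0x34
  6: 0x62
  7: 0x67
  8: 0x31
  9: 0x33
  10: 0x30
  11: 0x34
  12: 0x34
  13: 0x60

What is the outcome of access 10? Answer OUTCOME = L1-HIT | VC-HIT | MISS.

OUTCOME = L1-HIT

0: 0x37 (blk 6, set 0) → MISS  vc=[]
1: 0x67 (blk 12, set 0) → MISS  vc=[6]
2: 0x62 (blk 12, set 0) → L1-HIT  vc=[6]
3: 0x60 (blk 12, set 0) → L1-HIT  vc=[6]
4: 0x34 (blk 6, set 0) → VC-HIT  vc=[12]
5: 0x34 (blk 6, set 0) → L1-HIT  vc=[12]
6: 0x62 (blk 12, set 0) → VC-HIT  vc=[6]
7: 0x67 (blk 12, set 0) → L1-HIT  vc=[6]
8: 0x31 (blk 6, set 0) → VC-HIT  vc=[12]
9: 0x33 (blk 6, set 0) → L1-HIT  vc=[12]
10: 0x30 (blk 6, set 0) → L1-HIT  vc=[12]
11: 0x34 (blk 6, set 0) → L1-HIT  vc=[12]
12: 0x34 (blk 6, set 0) → L1-HIT  vc=[12]
13: 0x60 (blk 12, set 0) → VC-HIT  vc=[6]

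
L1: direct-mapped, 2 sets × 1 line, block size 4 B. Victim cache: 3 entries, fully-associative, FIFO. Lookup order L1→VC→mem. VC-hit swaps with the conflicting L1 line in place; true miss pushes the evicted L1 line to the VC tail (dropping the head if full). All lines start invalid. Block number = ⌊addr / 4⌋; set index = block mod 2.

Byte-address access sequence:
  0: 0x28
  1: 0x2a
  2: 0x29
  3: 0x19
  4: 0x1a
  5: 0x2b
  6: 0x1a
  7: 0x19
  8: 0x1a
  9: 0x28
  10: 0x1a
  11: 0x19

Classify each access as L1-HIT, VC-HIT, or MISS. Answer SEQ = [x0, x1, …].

0: 0x28 (blk 10, set 0) → MISS  vc=[]
1: 0x2a (blk 10, set 0) → L1-HIT  vc=[]
2: 0x29 (blk 10, set 0) → L1-HIT  vc=[]
3: 0x19 (blk 6, set 0) → MISS  vc=[10]
4: 0x1a (blk 6, set 0) → L1-HIT  vc=[10]
5: 0x2b (blk 10, set 0) → VC-HIT  vc=[6]
6: 0x1a (blk 6, set 0) → VC-HIT  vc=[10]
7: 0x19 (blk 6, set 0) → L1-HIT  vc=[10]
8: 0x1a (blk 6, set 0) → L1-HIT  vc=[10]
9: 0x28 (blk 10, set 0) → VC-HIT  vc=[6]
10: 0x1a (blk 6, set 0) → VC-HIT  vc=[10]
11: 0x19 (blk 6, set 0) → L1-HIT  vc=[10]

SEQ = [MISS, L1-HIT, L1-HIT, MISS, L1-HIT, VC-HIT, VC-HIT, L1-HIT, L1-HIT, VC-HIT, VC-HIT, L1-HIT]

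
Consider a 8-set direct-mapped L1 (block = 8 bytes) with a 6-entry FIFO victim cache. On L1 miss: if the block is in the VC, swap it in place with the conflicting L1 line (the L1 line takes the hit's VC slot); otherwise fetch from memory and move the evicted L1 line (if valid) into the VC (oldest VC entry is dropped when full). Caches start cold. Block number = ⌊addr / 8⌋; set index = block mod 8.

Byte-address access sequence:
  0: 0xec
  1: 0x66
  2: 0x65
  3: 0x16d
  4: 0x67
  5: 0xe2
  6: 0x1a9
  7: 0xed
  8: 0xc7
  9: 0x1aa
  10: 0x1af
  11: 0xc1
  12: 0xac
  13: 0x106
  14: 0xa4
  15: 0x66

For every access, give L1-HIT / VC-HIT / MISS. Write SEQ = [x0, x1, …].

SEQ = [MISS, MISS, L1-HIT, MISS, L1-HIT, MISS, MISS, VC-HIT, MISS, VC-HIT, L1-HIT, L1-HIT, MISS, MISS, MISS, VC-HIT]

  [0] addr=0xec blk=29 s=5: MISS | VC []
  [1] addr=0x66 blk=12 s=4: MISS | VC []
  [2] addr=0x65 blk=12 s=4: L1-HIT | VC []
  [3] addr=0x16d blk=45 s=5: MISS | VC [29]
  [4] addr=0x67 blk=12 s=4: L1-HIT | VC [29]
  [5] addr=0xe2 blk=28 s=4: MISS | VC [29, 12]
  [6] addr=0x1a9 blk=53 s=5: MISS | VC [29, 12, 45]
  [7] addr=0xed blk=29 s=5: VC-HIT | VC [53, 12, 45]
  [8] addr=0xc7 blk=24 s=0: MISS | VC [53, 12, 45]
  [9] addr=0x1aa blk=53 s=5: VC-HIT | VC [29, 12, 45]
  [10] addr=0x1af blk=53 s=5: L1-HIT | VC [29, 12, 45]
  [11] addr=0xc1 blk=24 s=0: L1-HIT | VC [29, 12, 45]
  [12] addr=0xac blk=21 s=5: MISS | VC [29, 12, 45, 53]
  [13] addr=0x106 blk=32 s=0: MISS | VC [29, 12, 45, 53, 24]
  [14] addr=0xa4 blk=20 s=4: MISS | VC [29, 12, 45, 53, 24, 28]
  [15] addr=0x66 blk=12 s=4: VC-HIT | VC [29, 20, 45, 53, 24, 28]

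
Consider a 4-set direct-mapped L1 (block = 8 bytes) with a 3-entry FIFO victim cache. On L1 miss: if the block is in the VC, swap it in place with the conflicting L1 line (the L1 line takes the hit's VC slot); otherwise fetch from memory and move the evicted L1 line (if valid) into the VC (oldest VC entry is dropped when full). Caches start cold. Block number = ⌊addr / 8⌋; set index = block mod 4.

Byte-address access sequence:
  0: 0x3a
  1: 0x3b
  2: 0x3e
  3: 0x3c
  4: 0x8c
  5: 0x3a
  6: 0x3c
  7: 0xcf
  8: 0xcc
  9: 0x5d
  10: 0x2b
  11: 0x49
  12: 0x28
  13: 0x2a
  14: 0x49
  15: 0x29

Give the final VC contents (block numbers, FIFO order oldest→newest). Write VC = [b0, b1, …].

VC = [7, 25, 9]

0: 0x3a (blk 7, set 3) → MISS  vc=[]
1: 0x3b (blk 7, set 3) → L1-HIT  vc=[]
2: 0x3e (blk 7, set 3) → L1-HIT  vc=[]
3: 0x3c (blk 7, set 3) → L1-HIT  vc=[]
4: 0x8c (blk 17, set 1) → MISS  vc=[]
5: 0x3a (blk 7, set 3) → L1-HIT  vc=[]
6: 0x3c (blk 7, set 3) → L1-HIT  vc=[]
7: 0xcf (blk 25, set 1) → MISS  vc=[17]
8: 0xcc (blk 25, set 1) → L1-HIT  vc=[17]
9: 0x5d (blk 11, set 3) → MISS  vc=[17, 7]
10: 0x2b (blk 5, set 1) → MISS  vc=[17, 7, 25]
11: 0x49 (blk 9, set 1) → MISS  vc=[7, 25, 5]
12: 0x28 (blk 5, set 1) → VC-HIT  vc=[7, 25, 9]
13: 0x2a (blk 5, set 1) → L1-HIT  vc=[7, 25, 9]
14: 0x49 (blk 9, set 1) → VC-HIT  vc=[7, 25, 5]
15: 0x29 (blk 5, set 1) → VC-HIT  vc=[7, 25, 9]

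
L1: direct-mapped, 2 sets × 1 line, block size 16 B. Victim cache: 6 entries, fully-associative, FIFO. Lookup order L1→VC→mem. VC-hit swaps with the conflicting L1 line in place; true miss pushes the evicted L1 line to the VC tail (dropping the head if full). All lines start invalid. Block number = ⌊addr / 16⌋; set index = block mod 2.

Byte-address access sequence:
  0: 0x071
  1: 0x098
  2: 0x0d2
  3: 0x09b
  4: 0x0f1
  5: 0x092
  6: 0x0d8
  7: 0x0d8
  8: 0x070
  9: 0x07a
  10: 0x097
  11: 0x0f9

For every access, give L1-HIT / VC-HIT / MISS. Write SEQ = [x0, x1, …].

  [0] addr=0x71 blk=7 s=1: MISS | VC []
  [1] addr=0x98 blk=9 s=1: MISS | VC [7]
  [2] addr=0xd2 blk=13 s=1: MISS | VC [7, 9]
  [3] addr=0x9b blk=9 s=1: VC-HIT | VC [7, 13]
  [4] addr=0xf1 blk=15 s=1: MISS | VC [7, 13, 9]
  [5] addr=0x92 blk=9 s=1: VC-HIT | VC [7, 13, 15]
  [6] addr=0xd8 blk=13 s=1: VC-HIT | VC [7, 9, 15]
  [7] addr=0xd8 blk=13 s=1: L1-HIT | VC [7, 9, 15]
  [8] addr=0x70 blk=7 s=1: VC-HIT | VC [13, 9, 15]
  [9] addr=0x7a blk=7 s=1: L1-HIT | VC [13, 9, 15]
  [10] addr=0x97 blk=9 s=1: VC-HIT | VC [13, 7, 15]
  [11] addr=0xf9 blk=15 s=1: VC-HIT | VC [13, 7, 9]

SEQ = [MISS, MISS, MISS, VC-HIT, MISS, VC-HIT, VC-HIT, L1-HIT, VC-HIT, L1-HIT, VC-HIT, VC-HIT]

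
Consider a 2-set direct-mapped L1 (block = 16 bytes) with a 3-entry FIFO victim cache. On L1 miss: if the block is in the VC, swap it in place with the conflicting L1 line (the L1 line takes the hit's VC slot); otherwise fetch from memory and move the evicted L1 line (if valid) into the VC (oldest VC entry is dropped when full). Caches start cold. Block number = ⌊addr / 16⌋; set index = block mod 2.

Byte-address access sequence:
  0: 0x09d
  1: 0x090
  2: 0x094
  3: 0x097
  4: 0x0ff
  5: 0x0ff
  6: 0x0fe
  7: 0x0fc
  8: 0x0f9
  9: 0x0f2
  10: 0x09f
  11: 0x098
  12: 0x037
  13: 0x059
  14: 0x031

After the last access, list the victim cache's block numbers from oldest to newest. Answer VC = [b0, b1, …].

VC = [15, 9, 5]

0: 0x9d (blk 9, set 1) → MISS  vc=[]
1: 0x90 (blk 9, set 1) → L1-HIT  vc=[]
2: 0x94 (blk 9, set 1) → L1-HIT  vc=[]
3: 0x97 (blk 9, set 1) → L1-HIT  vc=[]
4: 0xff (blk 15, set 1) → MISS  vc=[9]
5: 0xff (blk 15, set 1) → L1-HIT  vc=[9]
6: 0xfe (blk 15, set 1) → L1-HIT  vc=[9]
7: 0xfc (blk 15, set 1) → L1-HIT  vc=[9]
8: 0xf9 (blk 15, set 1) → L1-HIT  vc=[9]
9: 0xf2 (blk 15, set 1) → L1-HIT  vc=[9]
10: 0x9f (blk 9, set 1) → VC-HIT  vc=[15]
11: 0x98 (blk 9, set 1) → L1-HIT  vc=[15]
12: 0x37 (blk 3, set 1) → MISS  vc=[15, 9]
13: 0x59 (blk 5, set 1) → MISS  vc=[15, 9, 3]
14: 0x31 (blk 3, set 1) → VC-HIT  vc=[15, 9, 5]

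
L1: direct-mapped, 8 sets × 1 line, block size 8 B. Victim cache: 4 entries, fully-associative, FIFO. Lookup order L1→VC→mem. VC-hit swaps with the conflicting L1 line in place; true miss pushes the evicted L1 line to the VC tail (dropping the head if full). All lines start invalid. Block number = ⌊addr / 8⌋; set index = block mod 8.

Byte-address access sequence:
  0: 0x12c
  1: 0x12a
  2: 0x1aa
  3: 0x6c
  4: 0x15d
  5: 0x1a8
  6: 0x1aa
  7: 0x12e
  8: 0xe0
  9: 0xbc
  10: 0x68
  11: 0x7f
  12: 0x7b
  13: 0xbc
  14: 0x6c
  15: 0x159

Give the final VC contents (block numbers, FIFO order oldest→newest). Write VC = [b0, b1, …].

VC = [53, 37, 15]

  [0] addr=0x12c blk=37 s=5: MISS | VC []
  [1] addr=0x12a blk=37 s=5: L1-HIT | VC []
  [2] addr=0x1aa blk=53 s=5: MISS | VC [37]
  [3] addr=0x6c blk=13 s=5: MISS | VC [37, 53]
  [4] addr=0x15d blk=43 s=3: MISS | VC [37, 53]
  [5] addr=0x1a8 blk=53 s=5: VC-HIT | VC [37, 13]
  [6] addr=0x1aa blk=53 s=5: L1-HIT | VC [37, 13]
  [7] addr=0x12e blk=37 s=5: VC-HIT | VC [53, 13]
  [8] addr=0xe0 blk=28 s=4: MISS | VC [53, 13]
  [9] addr=0xbc blk=23 s=7: MISS | VC [53, 13]
  [10] addr=0x68 blk=13 s=5: VC-HIT | VC [53, 37]
  [11] addr=0x7f blk=15 s=7: MISS | VC [53, 37, 23]
  [12] addr=0x7b blk=15 s=7: L1-HIT | VC [53, 37, 23]
  [13] addr=0xbc blk=23 s=7: VC-HIT | VC [53, 37, 15]
  [14] addr=0x6c blk=13 s=5: L1-HIT | VC [53, 37, 15]
  [15] addr=0x159 blk=43 s=3: L1-HIT | VC [53, 37, 15]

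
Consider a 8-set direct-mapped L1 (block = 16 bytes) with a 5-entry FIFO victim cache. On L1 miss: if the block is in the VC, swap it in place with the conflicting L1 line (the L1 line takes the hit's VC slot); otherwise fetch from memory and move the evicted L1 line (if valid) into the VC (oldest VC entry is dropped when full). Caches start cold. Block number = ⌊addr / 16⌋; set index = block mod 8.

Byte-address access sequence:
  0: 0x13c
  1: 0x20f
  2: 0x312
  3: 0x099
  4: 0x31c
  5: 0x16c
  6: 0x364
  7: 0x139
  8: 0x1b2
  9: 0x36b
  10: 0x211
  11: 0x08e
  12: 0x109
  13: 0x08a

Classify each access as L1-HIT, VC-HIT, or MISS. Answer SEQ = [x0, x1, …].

#0 0x13c→b19/s3 MISS; vc=[]
#1 0x20f→b32/s0 MISS; vc=[]
#2 0x312→b49/s1 MISS; vc=[]
#3 0x99→b9/s1 MISS; vc=[49]
#4 0x31c→b49/s1 VC-HIT; vc=[9]
#5 0x16c→b22/s6 MISS; vc=[9]
#6 0x364→b54/s6 MISS; vc=[9,22]
#7 0x139→b19/s3 L1-HIT; vc=[9,22]
#8 0x1b2→b27/s3 MISS; vc=[9,22,19]
#9 0x36b→b54/s6 L1-HIT; vc=[9,22,19]
#10 0x211→b33/s1 MISS; vc=[9,22,19,49]
#11 0x8e→b8/s0 MISS; vc=[9,22,19,49,32]
#12 0x109→b16/s0 MISS; vc=[22,19,49,32,8]
#13 0x8a→b8/s0 VC-HIT; vc=[22,19,49,32,16]

SEQ = [MISS, MISS, MISS, MISS, VC-HIT, MISS, MISS, L1-HIT, MISS, L1-HIT, MISS, MISS, MISS, VC-HIT]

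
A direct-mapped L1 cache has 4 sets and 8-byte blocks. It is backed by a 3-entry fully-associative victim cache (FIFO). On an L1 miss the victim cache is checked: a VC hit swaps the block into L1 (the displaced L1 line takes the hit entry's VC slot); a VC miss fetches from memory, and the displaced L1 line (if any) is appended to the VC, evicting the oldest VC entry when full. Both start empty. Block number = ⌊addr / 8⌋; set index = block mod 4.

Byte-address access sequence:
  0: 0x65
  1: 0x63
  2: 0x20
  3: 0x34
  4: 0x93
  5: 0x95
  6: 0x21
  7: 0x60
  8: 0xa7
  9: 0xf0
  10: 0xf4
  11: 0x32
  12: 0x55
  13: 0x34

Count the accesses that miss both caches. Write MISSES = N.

#0 0x65→b12/s0 MISS; vc=[]
#1 0x63→b12/s0 L1-HIT; vc=[]
#2 0x20→b4/s0 MISS; vc=[12]
#3 0x34→b6/s2 MISS; vc=[12]
#4 0x93→b18/s2 MISS; vc=[12,6]
#5 0x95→b18/s2 L1-HIT; vc=[12,6]
#6 0x21→b4/s0 L1-HIT; vc=[12,6]
#7 0x60→b12/s0 VC-HIT; vc=[4,6]
#8 0xa7→b20/s0 MISS; vc=[4,6,12]
#9 0xf0→b30/s2 MISS; vc=[6,12,18]
#10 0xf4→b30/s2 L1-HIT; vc=[6,12,18]
#11 0x32→b6/s2 VC-HIT; vc=[30,12,18]
#12 0x55→b10/s2 MISS; vc=[12,18,6]
#13 0x34→b6/s2 VC-HIT; vc=[12,18,10]

MISSES = 7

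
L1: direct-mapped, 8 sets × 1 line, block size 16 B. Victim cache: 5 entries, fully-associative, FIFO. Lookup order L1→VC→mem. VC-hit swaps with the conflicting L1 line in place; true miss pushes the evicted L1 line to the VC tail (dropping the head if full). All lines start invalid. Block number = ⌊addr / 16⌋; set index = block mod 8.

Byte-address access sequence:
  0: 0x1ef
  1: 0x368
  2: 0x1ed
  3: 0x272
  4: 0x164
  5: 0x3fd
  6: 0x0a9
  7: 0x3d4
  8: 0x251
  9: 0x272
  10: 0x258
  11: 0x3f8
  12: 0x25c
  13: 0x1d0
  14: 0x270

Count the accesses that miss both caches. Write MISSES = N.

MISSES = 9

#0 0x1ef→b30/s6 MISS; vc=[]
#1 0x368→b54/s6 MISS; vc=[30]
#2 0x1ed→b30/s6 VC-HIT; vc=[54]
#3 0x272→b39/s7 MISS; vc=[54]
#4 0x164→b22/s6 MISS; vc=[54,30]
#5 0x3fd→b63/s7 MISS; vc=[54,30,39]
#6 0xa9→b10/s2 MISS; vc=[54,30,39]
#7 0x3d4→b61/s5 MISS; vc=[54,30,39]
#8 0x251→b37/s5 MISS; vc=[54,30,39,61]
#9 0x272→b39/s7 VC-HIT; vc=[54,30,63,61]
#10 0x258→b37/s5 L1-HIT; vc=[54,30,63,61]
#11 0x3f8→b63/s7 VC-HIT; vc=[54,30,39,61]
#12 0x25c→b37/s5 L1-HIT; vc=[54,30,39,61]
#13 0x1d0→b29/s5 MISS; vc=[54,30,39,61,37]
#14 0x270→b39/s7 VC-HIT; vc=[54,30,63,61,37]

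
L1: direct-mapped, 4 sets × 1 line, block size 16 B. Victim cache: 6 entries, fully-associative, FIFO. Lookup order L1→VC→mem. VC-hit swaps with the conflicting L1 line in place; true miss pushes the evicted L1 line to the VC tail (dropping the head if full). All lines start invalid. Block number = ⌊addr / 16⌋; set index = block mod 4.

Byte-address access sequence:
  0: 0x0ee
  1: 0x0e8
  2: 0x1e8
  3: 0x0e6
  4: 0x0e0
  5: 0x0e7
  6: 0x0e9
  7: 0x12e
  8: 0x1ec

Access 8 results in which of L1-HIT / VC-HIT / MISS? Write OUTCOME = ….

0: 0xee (blk 14, set 2) → MISS  vc=[]
1: 0xe8 (blk 14, set 2) → L1-HIT  vc=[]
2: 0x1e8 (blk 30, set 2) → MISS  vc=[14]
3: 0xe6 (blk 14, set 2) → VC-HIT  vc=[30]
4: 0xe0 (blk 14, set 2) → L1-HIT  vc=[30]
5: 0xe7 (blk 14, set 2) → L1-HIT  vc=[30]
6: 0xe9 (blk 14, set 2) → L1-HIT  vc=[30]
7: 0x12e (blk 18, set 2) → MISS  vc=[30, 14]
8: 0x1ec (blk 30, set 2) → VC-HIT  vc=[18, 14]

OUTCOME = VC-HIT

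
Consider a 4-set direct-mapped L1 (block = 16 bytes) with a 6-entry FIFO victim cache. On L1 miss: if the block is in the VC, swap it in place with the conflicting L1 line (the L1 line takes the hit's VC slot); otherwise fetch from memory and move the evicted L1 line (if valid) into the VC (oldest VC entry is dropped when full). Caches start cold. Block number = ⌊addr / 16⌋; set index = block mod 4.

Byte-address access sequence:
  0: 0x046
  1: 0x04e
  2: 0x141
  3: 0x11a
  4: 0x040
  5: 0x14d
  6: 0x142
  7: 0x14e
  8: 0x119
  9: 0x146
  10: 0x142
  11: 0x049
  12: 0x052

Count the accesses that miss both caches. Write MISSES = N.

MISSES = 4

  [0] addr=0x46 blk=4 s=0: MISS | VC []
  [1] addr=0x4e blk=4 s=0: L1-HIT | VC []
  [2] addr=0x141 blk=20 s=0: MISS | VC [4]
  [3] addr=0x11a blk=17 s=1: MISS | VC [4]
  [4] addr=0x40 blk=4 s=0: VC-HIT | VC [20]
  [5] addr=0x14d blk=20 s=0: VC-HIT | VC [4]
  [6] addr=0x142 blk=20 s=0: L1-HIT | VC [4]
  [7] addr=0x14e blk=20 s=0: L1-HIT | VC [4]
  [8] addr=0x119 blk=17 s=1: L1-HIT | VC [4]
  [9] addr=0x146 blk=20 s=0: L1-HIT | VC [4]
  [10] addr=0x142 blk=20 s=0: L1-HIT | VC [4]
  [11] addr=0x49 blk=4 s=0: VC-HIT | VC [20]
  [12] addr=0x52 blk=5 s=1: MISS | VC [20, 17]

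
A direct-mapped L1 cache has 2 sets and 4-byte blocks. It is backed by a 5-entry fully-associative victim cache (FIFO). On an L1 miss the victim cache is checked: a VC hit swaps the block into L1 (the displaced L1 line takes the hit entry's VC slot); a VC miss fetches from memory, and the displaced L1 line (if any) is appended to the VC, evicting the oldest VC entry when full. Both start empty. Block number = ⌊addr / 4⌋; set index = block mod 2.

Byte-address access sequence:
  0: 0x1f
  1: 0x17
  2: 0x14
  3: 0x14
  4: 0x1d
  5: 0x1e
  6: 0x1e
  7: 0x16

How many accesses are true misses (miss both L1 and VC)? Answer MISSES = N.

MISSES = 2

#0 0x1f→b7/s1 MISS; vc=[]
#1 0x17→b5/s1 MISS; vc=[7]
#2 0x14→b5/s1 L1-HIT; vc=[7]
#3 0x14→b5/s1 L1-HIT; vc=[7]
#4 0x1d→b7/s1 VC-HIT; vc=[5]
#5 0x1e→b7/s1 L1-HIT; vc=[5]
#6 0x1e→b7/s1 L1-HIT; vc=[5]
#7 0x16→b5/s1 VC-HIT; vc=[7]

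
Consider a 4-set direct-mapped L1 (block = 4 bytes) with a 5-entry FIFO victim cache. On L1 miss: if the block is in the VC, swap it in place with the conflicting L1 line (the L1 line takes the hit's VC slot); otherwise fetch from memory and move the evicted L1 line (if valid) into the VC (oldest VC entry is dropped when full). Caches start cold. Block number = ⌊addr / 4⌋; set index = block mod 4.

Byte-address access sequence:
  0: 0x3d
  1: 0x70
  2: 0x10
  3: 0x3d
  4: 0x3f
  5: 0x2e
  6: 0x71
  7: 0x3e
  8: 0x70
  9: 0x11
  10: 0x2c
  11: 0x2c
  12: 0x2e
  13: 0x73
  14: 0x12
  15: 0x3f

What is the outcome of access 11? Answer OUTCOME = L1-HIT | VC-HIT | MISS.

OUTCOME = L1-HIT

0: 0x3d (blk 15, set 3) → MISS  vc=[]
1: 0x70 (blk 28, set 0) → MISS  vc=[]
2: 0x10 (blk 4, set 0) → MISS  vc=[28]
3: 0x3d (blk 15, set 3) → L1-HIT  vc=[28]
4: 0x3f (blk 15, set 3) → L1-HIT  vc=[28]
5: 0x2e (blk 11, set 3) → MISS  vc=[28, 15]
6: 0x71 (blk 28, set 0) → VC-HIT  vc=[4, 15]
7: 0x3e (blk 15, set 3) → VC-HIT  vc=[4, 11]
8: 0x70 (blk 28, set 0) → L1-HIT  vc=[4, 11]
9: 0x11 (blk 4, set 0) → VC-HIT  vc=[28, 11]
10: 0x2c (blk 11, set 3) → VC-HIT  vc=[28, 15]
11: 0x2c (blk 11, set 3) → L1-HIT  vc=[28, 15]
12: 0x2e (blk 11, set 3) → L1-HIT  vc=[28, 15]
13: 0x73 (blk 28, set 0) → VC-HIT  vc=[4, 15]
14: 0x12 (blk 4, set 0) → VC-HIT  vc=[28, 15]
15: 0x3f (blk 15, set 3) → VC-HIT  vc=[28, 11]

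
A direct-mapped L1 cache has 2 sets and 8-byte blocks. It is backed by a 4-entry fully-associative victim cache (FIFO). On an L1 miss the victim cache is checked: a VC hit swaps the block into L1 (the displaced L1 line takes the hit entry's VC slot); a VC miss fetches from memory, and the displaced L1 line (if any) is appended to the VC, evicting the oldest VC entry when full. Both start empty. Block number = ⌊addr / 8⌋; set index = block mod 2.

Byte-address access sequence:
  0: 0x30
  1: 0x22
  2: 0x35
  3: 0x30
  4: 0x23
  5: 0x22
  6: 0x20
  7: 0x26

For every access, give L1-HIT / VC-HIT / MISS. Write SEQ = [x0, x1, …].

  [0] addr=0x30 blk=6 s=0: MISS | VC []
  [1] addr=0x22 blk=4 s=0: MISS | VC [6]
  [2] addr=0x35 blk=6 s=0: VC-HIT | VC [4]
  [3] addr=0x30 blk=6 s=0: L1-HIT | VC [4]
  [4] addr=0x23 blk=4 s=0: VC-HIT | VC [6]
  [5] addr=0x22 blk=4 s=0: L1-HIT | VC [6]
  [6] addr=0x20 blk=4 s=0: L1-HIT | VC [6]
  [7] addr=0x26 blk=4 s=0: L1-HIT | VC [6]

SEQ = [MISS, MISS, VC-HIT, L1-HIT, VC-HIT, L1-HIT, L1-HIT, L1-HIT]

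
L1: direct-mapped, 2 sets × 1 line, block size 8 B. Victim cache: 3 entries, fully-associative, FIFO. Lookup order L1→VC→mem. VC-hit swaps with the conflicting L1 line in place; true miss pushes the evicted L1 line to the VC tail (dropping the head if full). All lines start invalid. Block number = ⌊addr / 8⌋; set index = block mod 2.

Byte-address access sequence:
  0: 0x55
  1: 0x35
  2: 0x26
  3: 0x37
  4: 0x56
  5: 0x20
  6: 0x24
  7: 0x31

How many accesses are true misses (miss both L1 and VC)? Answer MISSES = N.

MISSES = 3

0: 0x55 (blk 10, set 0) → MISS  vc=[]
1: 0x35 (blk 6, set 0) → MISS  vc=[10]
2: 0x26 (blk 4, set 0) → MISS  vc=[10, 6]
3: 0x37 (blk 6, set 0) → VC-HIT  vc=[10, 4]
4: 0x56 (blk 10, set 0) → VC-HIT  vc=[6, 4]
5: 0x20 (blk 4, set 0) → VC-HIT  vc=[6, 10]
6: 0x24 (blk 4, set 0) → L1-HIT  vc=[6, 10]
7: 0x31 (blk 6, set 0) → VC-HIT  vc=[4, 10]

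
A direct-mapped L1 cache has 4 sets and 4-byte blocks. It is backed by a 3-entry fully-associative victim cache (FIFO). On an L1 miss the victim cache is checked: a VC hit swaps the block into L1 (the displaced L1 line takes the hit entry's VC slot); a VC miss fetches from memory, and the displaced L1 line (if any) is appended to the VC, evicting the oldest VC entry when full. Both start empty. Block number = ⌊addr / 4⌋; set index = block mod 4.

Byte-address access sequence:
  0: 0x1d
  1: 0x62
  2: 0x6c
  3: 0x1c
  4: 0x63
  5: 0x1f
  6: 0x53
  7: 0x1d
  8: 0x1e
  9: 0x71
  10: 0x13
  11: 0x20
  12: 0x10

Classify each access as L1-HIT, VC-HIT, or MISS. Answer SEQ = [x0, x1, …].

SEQ = [MISS, MISS, MISS, VC-HIT, L1-HIT, L1-HIT, MISS, L1-HIT, L1-HIT, MISS, MISS, MISS, VC-HIT]

#0 0x1d→b7/s3 MISS; vc=[]
#1 0x62→b24/s0 MISS; vc=[]
#2 0x6c→b27/s3 MISS; vc=[7]
#3 0x1c→b7/s3 VC-HIT; vc=[27]
#4 0x63→b24/s0 L1-HIT; vc=[27]
#5 0x1f→b7/s3 L1-HIT; vc=[27]
#6 0x53→b20/s0 MISS; vc=[27,24]
#7 0x1d→b7/s3 L1-HIT; vc=[27,24]
#8 0x1e→b7/s3 L1-HIT; vc=[27,24]
#9 0x71→b28/s0 MISS; vc=[27,24,20]
#10 0x13→b4/s0 MISS; vc=[24,20,28]
#11 0x20→b8/s0 MISS; vc=[20,28,4]
#12 0x10→b4/s0 VC-HIT; vc=[20,28,8]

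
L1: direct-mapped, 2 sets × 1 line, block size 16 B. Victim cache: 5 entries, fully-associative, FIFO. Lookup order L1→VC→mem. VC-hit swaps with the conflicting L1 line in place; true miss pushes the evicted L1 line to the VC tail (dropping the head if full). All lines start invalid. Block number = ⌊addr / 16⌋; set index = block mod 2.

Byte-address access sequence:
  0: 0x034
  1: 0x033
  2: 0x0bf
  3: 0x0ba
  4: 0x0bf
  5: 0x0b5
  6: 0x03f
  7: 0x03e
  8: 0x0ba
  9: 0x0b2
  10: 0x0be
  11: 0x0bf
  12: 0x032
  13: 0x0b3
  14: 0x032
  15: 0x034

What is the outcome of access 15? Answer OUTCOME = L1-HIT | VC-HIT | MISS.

#0 0x34→b3/s1 MISS; vc=[]
#1 0x33→b3/s1 L1-HIT; vc=[]
#2 0xbf→b11/s1 MISS; vc=[3]
#3 0xba→b11/s1 L1-HIT; vc=[3]
#4 0xbf→b11/s1 L1-HIT; vc=[3]
#5 0xb5→b11/s1 L1-HIT; vc=[3]
#6 0x3f→b3/s1 VC-HIT; vc=[11]
#7 0x3e→b3/s1 L1-HIT; vc=[11]
#8 0xba→b11/s1 VC-HIT; vc=[3]
#9 0xb2→b11/s1 L1-HIT; vc=[3]
#10 0xbe→b11/s1 L1-HIT; vc=[3]
#11 0xbf→b11/s1 L1-HIT; vc=[3]
#12 0x32→b3/s1 VC-HIT; vc=[11]
#13 0xb3→b11/s1 VC-HIT; vc=[3]
#14 0x32→b3/s1 VC-HIT; vc=[11]
#15 0x34→b3/s1 L1-HIT; vc=[11]

OUTCOME = L1-HIT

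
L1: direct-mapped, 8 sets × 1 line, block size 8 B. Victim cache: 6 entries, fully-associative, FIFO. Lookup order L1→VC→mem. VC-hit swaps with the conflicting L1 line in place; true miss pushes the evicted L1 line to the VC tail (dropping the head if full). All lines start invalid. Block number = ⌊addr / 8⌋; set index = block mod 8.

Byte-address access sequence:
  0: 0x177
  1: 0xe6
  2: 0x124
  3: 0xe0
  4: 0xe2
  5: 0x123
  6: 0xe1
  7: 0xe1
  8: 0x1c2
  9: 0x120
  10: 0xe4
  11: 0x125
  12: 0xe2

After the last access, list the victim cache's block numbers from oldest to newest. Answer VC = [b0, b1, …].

0: 0x177 (blk 46, set 6) → MISS  vc=[]
1: 0xe6 (blk 28, set 4) → MISS  vc=[]
2: 0x124 (blk 36, set 4) → MISS  vc=[28]
3: 0xe0 (blk 28, set 4) → VC-HIT  vc=[36]
4: 0xe2 (blk 28, set 4) → L1-HIT  vc=[36]
5: 0x123 (blk 36, set 4) → VC-HIT  vc=[28]
6: 0xe1 (blk 28, set 4) → VC-HIT  vc=[36]
7: 0xe1 (blk 28, set 4) → L1-HIT  vc=[36]
8: 0x1c2 (blk 56, set 0) → MISS  vc=[36]
9: 0x120 (blk 36, set 4) → VC-HIT  vc=[28]
10: 0xe4 (blk 28, set 4) → VC-HIT  vc=[36]
11: 0x125 (blk 36, set 4) → VC-HIT  vc=[28]
12: 0xe2 (blk 28, set 4) → VC-HIT  vc=[36]

VC = [36]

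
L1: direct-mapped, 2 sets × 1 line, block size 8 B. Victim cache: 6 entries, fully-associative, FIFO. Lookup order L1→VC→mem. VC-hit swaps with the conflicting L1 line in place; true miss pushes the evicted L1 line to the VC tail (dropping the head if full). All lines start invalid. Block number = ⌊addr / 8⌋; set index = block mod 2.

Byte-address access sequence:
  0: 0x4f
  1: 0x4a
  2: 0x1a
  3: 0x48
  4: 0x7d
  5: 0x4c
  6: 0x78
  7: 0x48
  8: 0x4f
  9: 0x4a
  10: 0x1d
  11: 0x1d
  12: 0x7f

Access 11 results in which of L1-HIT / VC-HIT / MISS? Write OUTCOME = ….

OUTCOME = L1-HIT

  [0] addr=0x4f blk=9 s=1: MISS | VC []
  [1] addr=0x4a blk=9 s=1: L1-HIT | VC []
  [2] addr=0x1a blk=3 s=1: MISS | VC [9]
  [3] addr=0x48 blk=9 s=1: VC-HIT | VC [3]
  [4] addr=0x7d blk=15 s=1: MISS | VC [3, 9]
  [5] addr=0x4c blk=9 s=1: VC-HIT | VC [3, 15]
  [6] addr=0x78 blk=15 s=1: VC-HIT | VC [3, 9]
  [7] addr=0x48 blk=9 s=1: VC-HIT | VC [3, 15]
  [8] addr=0x4f blk=9 s=1: L1-HIT | VC [3, 15]
  [9] addr=0x4a blk=9 s=1: L1-HIT | VC [3, 15]
  [10] addr=0x1d blk=3 s=1: VC-HIT | VC [9, 15]
  [11] addr=0x1d blk=3 s=1: L1-HIT | VC [9, 15]
  [12] addr=0x7f blk=15 s=1: VC-HIT | VC [9, 3]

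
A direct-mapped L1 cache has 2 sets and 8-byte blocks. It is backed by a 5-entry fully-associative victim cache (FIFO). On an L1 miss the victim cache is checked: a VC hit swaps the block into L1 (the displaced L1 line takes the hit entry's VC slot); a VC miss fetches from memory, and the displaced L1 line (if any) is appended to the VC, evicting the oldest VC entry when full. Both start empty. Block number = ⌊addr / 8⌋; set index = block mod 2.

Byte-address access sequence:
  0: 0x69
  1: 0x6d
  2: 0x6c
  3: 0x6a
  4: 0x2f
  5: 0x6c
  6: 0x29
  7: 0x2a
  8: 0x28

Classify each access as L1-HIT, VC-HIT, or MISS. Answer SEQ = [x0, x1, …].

  [0] addr=0x69 blk=13 s=1: MISS | VC []
  [1] addr=0x6d blk=13 s=1: L1-HIT | VC []
  [2] addr=0x6c blk=13 s=1: L1-HIT | VC []
  [3] addr=0x6a blk=13 s=1: L1-HIT | VC []
  [4] addr=0x2f blk=5 s=1: MISS | VC [13]
  [5] addr=0x6c blk=13 s=1: VC-HIT | VC [5]
  [6] addr=0x29 blk=5 s=1: VC-HIT | VC [13]
  [7] addr=0x2a blk=5 s=1: L1-HIT | VC [13]
  [8] addr=0x28 blk=5 s=1: L1-HIT | VC [13]

SEQ = [MISS, L1-HIT, L1-HIT, L1-HIT, MISS, VC-HIT, VC-HIT, L1-HIT, L1-HIT]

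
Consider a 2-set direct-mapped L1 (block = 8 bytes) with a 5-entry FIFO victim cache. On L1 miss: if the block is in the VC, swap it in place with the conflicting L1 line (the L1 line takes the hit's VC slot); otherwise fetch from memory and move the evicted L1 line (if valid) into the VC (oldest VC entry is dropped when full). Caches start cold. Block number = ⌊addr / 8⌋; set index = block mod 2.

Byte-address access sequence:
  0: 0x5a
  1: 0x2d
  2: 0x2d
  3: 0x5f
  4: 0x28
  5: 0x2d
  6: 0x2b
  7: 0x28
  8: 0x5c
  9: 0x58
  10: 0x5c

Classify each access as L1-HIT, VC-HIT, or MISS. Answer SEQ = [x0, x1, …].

#0 0x5a→b11/s1 MISS; vc=[]
#1 0x2d→b5/s1 MISS; vc=[11]
#2 0x2d→b5/s1 L1-HIT; vc=[11]
#3 0x5f→b11/s1 VC-HIT; vc=[5]
#4 0x28→b5/s1 VC-HIT; vc=[11]
#5 0x2d→b5/s1 L1-HIT; vc=[11]
#6 0x2b→b5/s1 L1-HIT; vc=[11]
#7 0x28→b5/s1 L1-HIT; vc=[11]
#8 0x5c→b11/s1 VC-HIT; vc=[5]
#9 0x58→b11/s1 L1-HIT; vc=[5]
#10 0x5c→b11/s1 L1-HIT; vc=[5]

SEQ = [MISS, MISS, L1-HIT, VC-HIT, VC-HIT, L1-HIT, L1-HIT, L1-HIT, VC-HIT, L1-HIT, L1-HIT]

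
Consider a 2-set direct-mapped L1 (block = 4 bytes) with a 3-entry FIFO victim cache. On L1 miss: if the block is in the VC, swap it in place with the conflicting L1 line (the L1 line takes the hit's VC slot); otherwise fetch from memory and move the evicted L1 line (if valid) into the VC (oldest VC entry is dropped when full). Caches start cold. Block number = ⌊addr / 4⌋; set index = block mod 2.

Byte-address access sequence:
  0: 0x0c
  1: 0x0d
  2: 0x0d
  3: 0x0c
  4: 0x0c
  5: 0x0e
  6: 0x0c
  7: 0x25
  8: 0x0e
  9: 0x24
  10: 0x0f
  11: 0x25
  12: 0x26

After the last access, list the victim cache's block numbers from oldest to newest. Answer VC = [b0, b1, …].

VC = [3]

#0 0xc→b3/s1 MISS; vc=[]
#1 0xd→b3/s1 L1-HIT; vc=[]
#2 0xd→b3/s1 L1-HIT; vc=[]
#3 0xc→b3/s1 L1-HIT; vc=[]
#4 0xc→b3/s1 L1-HIT; vc=[]
#5 0xe→b3/s1 L1-HIT; vc=[]
#6 0xc→b3/s1 L1-HIT; vc=[]
#7 0x25→b9/s1 MISS; vc=[3]
#8 0xe→b3/s1 VC-HIT; vc=[9]
#9 0x24→b9/s1 VC-HIT; vc=[3]
#10 0xf→b3/s1 VC-HIT; vc=[9]
#11 0x25→b9/s1 VC-HIT; vc=[3]
#12 0x26→b9/s1 L1-HIT; vc=[3]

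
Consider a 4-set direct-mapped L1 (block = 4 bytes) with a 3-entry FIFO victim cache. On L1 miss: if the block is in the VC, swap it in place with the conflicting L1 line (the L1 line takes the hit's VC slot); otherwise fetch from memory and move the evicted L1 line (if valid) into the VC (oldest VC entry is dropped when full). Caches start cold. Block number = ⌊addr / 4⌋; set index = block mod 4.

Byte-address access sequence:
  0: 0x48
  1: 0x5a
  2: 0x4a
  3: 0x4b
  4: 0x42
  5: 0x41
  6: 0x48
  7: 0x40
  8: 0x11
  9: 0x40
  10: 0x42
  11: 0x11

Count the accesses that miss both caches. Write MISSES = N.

  [0] addr=0x48 blk=18 s=2: MISS | VC []
  [1] addr=0x5a blk=22 s=2: MISS | VC [18]
  [2] addr=0x4a blk=18 s=2: VC-HIT | VC [22]
  [3] addr=0x4b blk=18 s=2: L1-HIT | VC [22]
  [4] addr=0x42 blk=16 s=0: MISS | VC [22]
  [5] addr=0x41 blk=16 s=0: L1-HIT | VC [22]
  [6] addr=0x48 blk=18 s=2: L1-HIT | VC [22]
  [7] addr=0x40 blk=16 s=0: L1-HIT | VC [22]
  [8] addr=0x11 blk=4 s=0: MISS | VC [22, 16]
  [9] addr=0x40 blk=16 s=0: VC-HIT | VC [22, 4]
  [10] addr=0x42 blk=16 s=0: L1-HIT | VC [22, 4]
  [11] addr=0x11 blk=4 s=0: VC-HIT | VC [22, 16]

MISSES = 4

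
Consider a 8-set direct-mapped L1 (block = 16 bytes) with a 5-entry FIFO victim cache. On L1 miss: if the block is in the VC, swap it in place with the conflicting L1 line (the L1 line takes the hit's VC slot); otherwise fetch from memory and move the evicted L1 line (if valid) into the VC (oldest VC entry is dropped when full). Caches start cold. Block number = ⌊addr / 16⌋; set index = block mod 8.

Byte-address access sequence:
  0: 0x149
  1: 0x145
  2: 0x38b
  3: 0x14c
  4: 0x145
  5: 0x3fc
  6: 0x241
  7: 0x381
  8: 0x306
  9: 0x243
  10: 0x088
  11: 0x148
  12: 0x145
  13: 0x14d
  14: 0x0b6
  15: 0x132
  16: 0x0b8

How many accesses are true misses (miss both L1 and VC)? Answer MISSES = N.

0: 0x149 (blk 20, set 4) → MISS  vc=[]
1: 0x145 (blk 20, set 4) → L1-HIT  vc=[]
2: 0x38b (blk 56, set 0) → MISS  vc=[]
3: 0x14c (blk 20, set 4) → L1-HIT  vc=[]
4: 0x145 (blk 20, set 4) → L1-HIT  vc=[]
5: 0x3fc (blk 63, set 7) → MISS  vc=[]
6: 0x241 (blk 36, set 4) → MISS  vc=[20]
7: 0x381 (blk 56, set 0) → L1-HIT  vc=[20]
8: 0x306 (blk 48, set 0) → MISS  vc=[20, 56]
9: 0x243 (blk 36, set 4) → L1-HIT  vc=[20, 56]
10: 0x88 (blk 8, set 0) → MISS  vc=[20, 56, 48]
11: 0x148 (blk 20, set 4) → VC-HIT  vc=[36, 56, 48]
12: 0x145 (blk 20, set 4) → L1-HIT  vc=[36, 56, 48]
13: 0x14d (blk 20, set 4) → L1-HIT  vc=[36, 56, 48]
14: 0xb6 (blk 11, set 3) → MISS  vc=[36, 56, 48]
15: 0x132 (blk 19, set 3) → MISS  vc=[36, 56, 48, 11]
16: 0xb8 (blk 11, set 3) → VC-HIT  vc=[36, 56, 48, 19]

MISSES = 8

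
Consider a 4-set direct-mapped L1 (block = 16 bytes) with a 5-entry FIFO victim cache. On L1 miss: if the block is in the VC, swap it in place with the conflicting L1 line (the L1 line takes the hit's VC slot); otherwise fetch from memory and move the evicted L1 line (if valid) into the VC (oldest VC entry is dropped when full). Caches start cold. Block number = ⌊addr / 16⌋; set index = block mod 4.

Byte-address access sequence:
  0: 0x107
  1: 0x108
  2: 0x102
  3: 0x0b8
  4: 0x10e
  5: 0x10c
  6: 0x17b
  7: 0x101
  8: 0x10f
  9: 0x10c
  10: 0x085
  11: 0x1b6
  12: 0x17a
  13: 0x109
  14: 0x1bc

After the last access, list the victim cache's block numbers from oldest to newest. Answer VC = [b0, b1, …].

  [0] addr=0x107 blk=16 s=0: MISS | VC []
  [1] addr=0x108 blk=16 s=0: L1-HIT | VC []
  [2] addr=0x102 blk=16 s=0: L1-HIT | VC []
  [3] addr=0xb8 blk=11 s=3: MISS | VC []
  [4] addr=0x10e blk=16 s=0: L1-HIT | VC []
  [5] addr=0x10c blk=16 s=0: L1-HIT | VC []
  [6] addr=0x17b blk=23 s=3: MISS | VC [11]
  [7] addr=0x101 blk=16 s=0: L1-HIT | VC [11]
  [8] addr=0x10f blk=16 s=0: L1-HIT | VC [11]
  [9] addr=0x10c blk=16 s=0: L1-HIT | VC [11]
  [10] addr=0x85 blk=8 s=0: MISS | VC [11, 16]
  [11] addr=0x1b6 blk=27 s=3: MISS | VC [11, 16, 23]
  [12] addr=0x17a blk=23 s=3: VC-HIT | VC [11, 16, 27]
  [13] addr=0x109 blk=16 s=0: VC-HIT | VC [11, 8, 27]
  [14] addr=0x1bc blk=27 s=3: VC-HIT | VC [11, 8, 23]

VC = [11, 8, 23]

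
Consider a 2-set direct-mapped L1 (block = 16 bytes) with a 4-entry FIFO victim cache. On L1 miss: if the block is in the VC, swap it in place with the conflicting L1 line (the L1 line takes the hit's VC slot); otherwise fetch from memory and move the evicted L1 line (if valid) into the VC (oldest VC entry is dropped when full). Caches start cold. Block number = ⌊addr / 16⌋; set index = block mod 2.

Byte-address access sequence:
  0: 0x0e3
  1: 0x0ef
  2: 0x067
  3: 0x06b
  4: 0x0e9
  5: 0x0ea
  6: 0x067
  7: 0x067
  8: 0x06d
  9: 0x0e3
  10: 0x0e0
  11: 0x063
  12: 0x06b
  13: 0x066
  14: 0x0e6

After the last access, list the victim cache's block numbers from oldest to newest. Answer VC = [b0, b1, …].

VC = [6]

0: 0xe3 (blk 14, set 0) → MISS  vc=[]
1: 0xef (blk 14, set 0) → L1-HIT  vc=[]
2: 0x67 (blk 6, set 0) → MISS  vc=[14]
3: 0x6b (blk 6, set 0) → L1-HIT  vc=[14]
4: 0xe9 (blk 14, set 0) → VC-HIT  vc=[6]
5: 0xea (blk 14, set 0) → L1-HIT  vc=[6]
6: 0x67 (blk 6, set 0) → VC-HIT  vc=[14]
7: 0x67 (blk 6, set 0) → L1-HIT  vc=[14]
8: 0x6d (blk 6, set 0) → L1-HIT  vc=[14]
9: 0xe3 (blk 14, set 0) → VC-HIT  vc=[6]
10: 0xe0 (blk 14, set 0) → L1-HIT  vc=[6]
11: 0x63 (blk 6, set 0) → VC-HIT  vc=[14]
12: 0x6b (blk 6, set 0) → L1-HIT  vc=[14]
13: 0x66 (blk 6, set 0) → L1-HIT  vc=[14]
14: 0xe6 (blk 14, set 0) → VC-HIT  vc=[6]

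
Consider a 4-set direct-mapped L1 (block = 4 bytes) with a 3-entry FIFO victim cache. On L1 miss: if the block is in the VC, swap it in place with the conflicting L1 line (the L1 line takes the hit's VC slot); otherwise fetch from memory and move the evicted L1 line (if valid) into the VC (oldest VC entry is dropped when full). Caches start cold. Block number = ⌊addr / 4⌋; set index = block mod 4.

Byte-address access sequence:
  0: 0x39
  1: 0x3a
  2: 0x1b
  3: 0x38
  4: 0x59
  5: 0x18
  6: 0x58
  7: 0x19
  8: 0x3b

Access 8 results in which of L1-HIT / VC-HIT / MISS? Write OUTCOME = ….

OUTCOME = VC-HIT

#0 0x39→b14/s2 MISS; vc=[]
#1 0x3a→b14/s2 L1-HIT; vc=[]
#2 0x1b→b6/s2 MISS; vc=[14]
#3 0x38→b14/s2 VC-HIT; vc=[6]
#4 0x59→b22/s2 MISS; vc=[6,14]
#5 0x18→b6/s2 VC-HIT; vc=[22,14]
#6 0x58→b22/s2 VC-HIT; vc=[6,14]
#7 0x19→b6/s2 VC-HIT; vc=[22,14]
#8 0x3b→b14/s2 VC-HIT; vc=[22,6]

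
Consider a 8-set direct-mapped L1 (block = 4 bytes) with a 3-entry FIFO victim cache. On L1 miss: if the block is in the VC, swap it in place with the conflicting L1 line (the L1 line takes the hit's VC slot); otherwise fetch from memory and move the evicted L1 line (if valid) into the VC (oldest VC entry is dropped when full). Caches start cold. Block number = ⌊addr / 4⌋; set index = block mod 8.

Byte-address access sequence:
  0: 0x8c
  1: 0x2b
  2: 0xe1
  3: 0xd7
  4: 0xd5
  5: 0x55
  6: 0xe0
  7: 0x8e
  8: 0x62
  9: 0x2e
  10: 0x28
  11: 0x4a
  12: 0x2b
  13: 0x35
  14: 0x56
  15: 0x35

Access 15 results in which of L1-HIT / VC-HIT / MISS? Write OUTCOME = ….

#0 0x8c→b35/s3 MISS; vc=[]
#1 0x2b→b10/s2 MISS; vc=[]
#2 0xe1→b56/s0 MISS; vc=[]
#3 0xd7→b53/s5 MISS; vc=[]
#4 0xd5→b53/s5 L1-HIT; vc=[]
#5 0x55→b21/s5 MISS; vc=[53]
#6 0xe0→b56/s0 L1-HIT; vc=[53]
#7 0x8e→b35/s3 L1-HIT; vc=[53]
#8 0x62→b24/s0 MISS; vc=[53,56]
#9 0x2e→b11/s3 MISS; vc=[53,56,35]
#10 0x28→b10/s2 L1-HIT; vc=[53,56,35]
#11 0x4a→b18/s2 MISS; vc=[56,35,10]
#12 0x2b→b10/s2 VC-HIT; vc=[56,35,18]
#13 0x35→b13/s5 MISS; vc=[35,18,21]
#14 0x56→b21/s5 VC-HIT; vc=[35,18,13]
#15 0x35→b13/s5 VC-HIT; vc=[35,18,21]

OUTCOME = VC-HIT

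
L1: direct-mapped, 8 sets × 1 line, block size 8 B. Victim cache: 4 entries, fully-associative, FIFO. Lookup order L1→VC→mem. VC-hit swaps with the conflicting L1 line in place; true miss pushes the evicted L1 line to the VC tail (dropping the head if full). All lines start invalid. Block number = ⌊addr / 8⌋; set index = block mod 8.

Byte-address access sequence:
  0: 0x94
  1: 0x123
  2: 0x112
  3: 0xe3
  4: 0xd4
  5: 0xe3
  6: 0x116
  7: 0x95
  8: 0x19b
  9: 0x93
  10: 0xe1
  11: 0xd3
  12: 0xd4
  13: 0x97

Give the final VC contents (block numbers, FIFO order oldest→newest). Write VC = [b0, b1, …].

#0 0x94→b18/s2 MISS; vc=[]
#1 0x123→b36/s4 MISS; vc=[]
#2 0x112→b34/s2 MISS; vc=[18]
#3 0xe3→b28/s4 MISS; vc=[18,36]
#4 0xd4→b26/s2 MISS; vc=[18,36,34]
#5 0xe3→b28/s4 L1-HIT; vc=[18,36,34]
#6 0x116→b34/s2 VC-HIT; vc=[18,36,26]
#7 0x95→b18/s2 VC-HIT; vc=[34,36,26]
#8 0x19b→b51/s3 MISS; vc=[34,36,26]
#9 0x93→b18/s2 L1-HIT; vc=[34,36,26]
#10 0xe1→b28/s4 L1-HIT; vc=[34,36,26]
#11 0xd3→b26/s2 VC-HIT; vc=[34,36,18]
#12 0xd4→b26/s2 L1-HIT; vc=[34,36,18]
#13 0x97→b18/s2 VC-HIT; vc=[34,36,26]

VC = [34, 36, 26]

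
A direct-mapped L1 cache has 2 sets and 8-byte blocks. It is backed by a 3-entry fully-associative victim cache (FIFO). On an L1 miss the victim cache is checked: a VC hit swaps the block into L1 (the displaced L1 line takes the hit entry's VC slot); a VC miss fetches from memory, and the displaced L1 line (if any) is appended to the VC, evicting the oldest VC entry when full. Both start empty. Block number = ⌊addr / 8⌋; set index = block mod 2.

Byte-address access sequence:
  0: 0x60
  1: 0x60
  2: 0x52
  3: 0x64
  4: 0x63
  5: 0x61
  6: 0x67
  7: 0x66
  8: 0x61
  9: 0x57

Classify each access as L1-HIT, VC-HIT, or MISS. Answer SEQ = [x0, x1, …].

0: 0x60 (blk 12, set 0) → MISS  vc=[]
1: 0x60 (blk 12, set 0) → L1-HIT  vc=[]
2: 0x52 (blk 10, set 0) → MISS  vc=[12]
3: 0x64 (blk 12, set 0) → VC-HIT  vc=[10]
4: 0x63 (blk 12, set 0) → L1-HIT  vc=[10]
5: 0x61 (blk 12, set 0) → L1-HIT  vc=[10]
6: 0x67 (blk 12, set 0) → L1-HIT  vc=[10]
7: 0x66 (blk 12, set 0) → L1-HIT  vc=[10]
8: 0x61 (blk 12, set 0) → L1-HIT  vc=[10]
9: 0x57 (blk 10, set 0) → VC-HIT  vc=[12]

SEQ = [MISS, L1-HIT, MISS, VC-HIT, L1-HIT, L1-HIT, L1-HIT, L1-HIT, L1-HIT, VC-HIT]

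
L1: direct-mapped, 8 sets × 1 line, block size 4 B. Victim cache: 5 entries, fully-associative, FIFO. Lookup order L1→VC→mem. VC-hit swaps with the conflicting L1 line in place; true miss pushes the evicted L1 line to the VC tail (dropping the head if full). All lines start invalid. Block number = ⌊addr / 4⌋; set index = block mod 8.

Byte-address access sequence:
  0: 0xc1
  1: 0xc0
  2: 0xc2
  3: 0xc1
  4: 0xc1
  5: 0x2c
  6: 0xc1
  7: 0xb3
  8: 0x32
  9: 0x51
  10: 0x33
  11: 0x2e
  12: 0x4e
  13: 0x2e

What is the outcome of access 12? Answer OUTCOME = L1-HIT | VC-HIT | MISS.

  [0] addr=0xc1 blk=48 s=0: MISS | VC []
  [1] addr=0xc0 blk=48 s=0: L1-HIT | VC []
  [2] addr=0xc2 blk=48 s=0: L1-HIT | VC []
  [3] addr=0xc1 blk=48 s=0: L1-HIT | VC []
  [4] addr=0xc1 blk=48 s=0: L1-HIT | VC []
  [5] addr=0x2c blk=11 s=3: MISS | VC []
  [6] addr=0xc1 blk=48 s=0: L1-HIT | VC []
  [7] addr=0xb3 blk=44 s=4: MISS | VC []
  [8] addr=0x32 blk=12 s=4: MISS | VC [44]
  [9] addr=0x51 blk=20 s=4: MISS | VC [44, 12]
  [10] addr=0x33 blk=12 s=4: VC-HIT | VC [44, 20]
  [11] addr=0x2e blk=11 s=3: L1-HIT | VC [44, 20]
  [12] addr=0x4e blk=19 s=3: MISS | VC [44, 20, 11]
  [13] addr=0x2e blk=11 s=3: VC-HIT | VC [44, 20, 19]

OUTCOME = MISS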